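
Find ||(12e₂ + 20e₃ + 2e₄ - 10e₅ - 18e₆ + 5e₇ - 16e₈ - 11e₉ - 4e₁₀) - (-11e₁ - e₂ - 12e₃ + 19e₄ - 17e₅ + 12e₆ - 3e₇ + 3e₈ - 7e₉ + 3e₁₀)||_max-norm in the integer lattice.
32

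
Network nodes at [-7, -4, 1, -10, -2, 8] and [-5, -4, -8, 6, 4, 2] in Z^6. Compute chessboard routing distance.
16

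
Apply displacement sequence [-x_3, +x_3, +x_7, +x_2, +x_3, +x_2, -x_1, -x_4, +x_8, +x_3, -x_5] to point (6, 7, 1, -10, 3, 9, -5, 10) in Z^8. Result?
(5, 9, 3, -11, 2, 9, -4, 11)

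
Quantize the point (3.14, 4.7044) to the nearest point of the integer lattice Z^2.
(3, 5)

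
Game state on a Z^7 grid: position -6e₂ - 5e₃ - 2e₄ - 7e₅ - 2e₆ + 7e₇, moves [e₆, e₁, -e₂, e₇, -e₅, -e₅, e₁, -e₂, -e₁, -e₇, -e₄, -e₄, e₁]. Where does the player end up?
(2, -8, -5, -4, -9, -1, 7)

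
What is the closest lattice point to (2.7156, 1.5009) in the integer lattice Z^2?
(3, 2)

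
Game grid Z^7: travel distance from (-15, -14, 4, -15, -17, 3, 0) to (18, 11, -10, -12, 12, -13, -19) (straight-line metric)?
58.112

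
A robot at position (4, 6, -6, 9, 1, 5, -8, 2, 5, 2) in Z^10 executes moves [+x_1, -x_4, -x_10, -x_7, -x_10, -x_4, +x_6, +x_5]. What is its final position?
(5, 6, -6, 7, 2, 6, -9, 2, 5, 0)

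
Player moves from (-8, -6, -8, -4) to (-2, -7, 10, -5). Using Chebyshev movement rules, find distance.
18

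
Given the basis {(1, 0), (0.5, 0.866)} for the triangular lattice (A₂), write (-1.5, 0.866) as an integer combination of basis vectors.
-2b₁ + b₂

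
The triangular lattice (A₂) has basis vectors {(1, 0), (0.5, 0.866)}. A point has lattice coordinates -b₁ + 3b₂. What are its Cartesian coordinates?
(0.5, 2.598)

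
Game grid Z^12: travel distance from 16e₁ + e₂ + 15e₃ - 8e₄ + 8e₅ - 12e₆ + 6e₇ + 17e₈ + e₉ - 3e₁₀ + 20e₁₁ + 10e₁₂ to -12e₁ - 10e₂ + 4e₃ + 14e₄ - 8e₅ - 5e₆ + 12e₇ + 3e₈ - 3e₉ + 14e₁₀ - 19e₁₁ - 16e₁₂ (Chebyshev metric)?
39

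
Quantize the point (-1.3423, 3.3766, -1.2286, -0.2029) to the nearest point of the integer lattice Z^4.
(-1, 3, -1, 0)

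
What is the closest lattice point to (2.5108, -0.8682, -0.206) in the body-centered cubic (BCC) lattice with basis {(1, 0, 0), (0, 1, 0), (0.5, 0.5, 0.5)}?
(2.5, -0.5, -0.5)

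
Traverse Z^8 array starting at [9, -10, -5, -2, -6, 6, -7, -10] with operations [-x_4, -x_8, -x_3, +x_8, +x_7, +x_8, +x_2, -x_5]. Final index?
(9, -9, -6, -3, -7, 6, -6, -9)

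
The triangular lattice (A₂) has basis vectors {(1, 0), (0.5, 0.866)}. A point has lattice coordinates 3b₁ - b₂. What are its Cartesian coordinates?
(2.5, -0.866)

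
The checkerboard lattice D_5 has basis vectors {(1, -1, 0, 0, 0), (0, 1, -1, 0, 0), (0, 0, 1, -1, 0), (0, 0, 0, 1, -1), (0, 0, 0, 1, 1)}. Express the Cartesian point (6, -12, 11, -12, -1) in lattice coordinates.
6b₁ - 6b₂ + 5b₃ - 3b₄ - 4b₅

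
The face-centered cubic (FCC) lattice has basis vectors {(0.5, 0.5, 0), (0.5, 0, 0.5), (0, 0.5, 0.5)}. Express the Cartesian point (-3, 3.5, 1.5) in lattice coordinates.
-b₁ - 5b₂ + 8b₃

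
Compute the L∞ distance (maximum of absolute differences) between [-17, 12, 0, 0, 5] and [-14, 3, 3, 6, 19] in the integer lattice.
14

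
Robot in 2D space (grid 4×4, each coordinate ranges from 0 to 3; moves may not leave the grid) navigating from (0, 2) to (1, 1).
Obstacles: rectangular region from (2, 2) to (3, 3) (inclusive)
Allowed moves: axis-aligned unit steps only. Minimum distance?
2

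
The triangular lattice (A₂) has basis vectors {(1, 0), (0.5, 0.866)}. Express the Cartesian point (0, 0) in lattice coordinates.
0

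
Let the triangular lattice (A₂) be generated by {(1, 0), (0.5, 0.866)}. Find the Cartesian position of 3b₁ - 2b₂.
(2, -1.732)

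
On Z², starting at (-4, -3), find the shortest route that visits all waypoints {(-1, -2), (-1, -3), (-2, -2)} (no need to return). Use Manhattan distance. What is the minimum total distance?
5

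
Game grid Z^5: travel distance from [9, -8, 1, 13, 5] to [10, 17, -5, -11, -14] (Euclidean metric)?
39.9875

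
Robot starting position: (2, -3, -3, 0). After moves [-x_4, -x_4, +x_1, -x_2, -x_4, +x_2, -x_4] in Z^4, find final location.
(3, -3, -3, -4)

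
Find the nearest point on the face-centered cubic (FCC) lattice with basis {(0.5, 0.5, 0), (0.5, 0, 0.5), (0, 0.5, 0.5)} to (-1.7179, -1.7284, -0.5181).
(-1.5, -2, -0.5)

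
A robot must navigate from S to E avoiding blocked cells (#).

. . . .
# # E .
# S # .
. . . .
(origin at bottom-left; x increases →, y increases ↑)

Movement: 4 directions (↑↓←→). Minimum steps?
6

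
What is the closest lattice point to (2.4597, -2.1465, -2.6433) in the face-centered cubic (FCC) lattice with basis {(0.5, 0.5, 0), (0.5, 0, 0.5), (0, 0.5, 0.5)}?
(2.5, -2, -2.5)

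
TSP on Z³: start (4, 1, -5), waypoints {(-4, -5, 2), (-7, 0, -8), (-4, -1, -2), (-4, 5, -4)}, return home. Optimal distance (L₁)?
62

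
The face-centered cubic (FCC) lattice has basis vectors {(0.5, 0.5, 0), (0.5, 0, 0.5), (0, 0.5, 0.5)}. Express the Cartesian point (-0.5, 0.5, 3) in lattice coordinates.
-3b₁ + 2b₂ + 4b₃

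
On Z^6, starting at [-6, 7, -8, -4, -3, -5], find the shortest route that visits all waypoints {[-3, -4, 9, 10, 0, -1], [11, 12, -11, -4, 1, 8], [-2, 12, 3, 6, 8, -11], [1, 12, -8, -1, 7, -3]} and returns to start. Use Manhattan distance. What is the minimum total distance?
202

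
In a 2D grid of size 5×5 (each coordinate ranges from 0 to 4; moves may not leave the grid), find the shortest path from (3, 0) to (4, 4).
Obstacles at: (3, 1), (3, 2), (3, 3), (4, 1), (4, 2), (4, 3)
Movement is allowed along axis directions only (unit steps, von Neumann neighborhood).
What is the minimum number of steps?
7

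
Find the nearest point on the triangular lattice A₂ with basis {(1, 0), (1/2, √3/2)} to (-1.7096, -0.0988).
(-2, 0)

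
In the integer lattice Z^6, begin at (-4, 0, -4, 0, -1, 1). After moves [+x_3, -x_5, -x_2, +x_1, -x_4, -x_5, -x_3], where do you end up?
(-3, -1, -4, -1, -3, 1)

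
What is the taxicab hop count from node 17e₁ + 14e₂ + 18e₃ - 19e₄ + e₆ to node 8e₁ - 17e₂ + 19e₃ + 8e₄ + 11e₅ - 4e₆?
84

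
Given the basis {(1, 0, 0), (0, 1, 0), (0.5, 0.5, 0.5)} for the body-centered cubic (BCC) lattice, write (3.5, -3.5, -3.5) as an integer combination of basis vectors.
7b₁ - 7b₃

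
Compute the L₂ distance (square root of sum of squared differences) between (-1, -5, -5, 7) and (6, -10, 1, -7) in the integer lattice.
17.4929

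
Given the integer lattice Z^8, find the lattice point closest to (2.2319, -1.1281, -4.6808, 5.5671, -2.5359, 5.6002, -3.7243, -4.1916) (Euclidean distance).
(2, -1, -5, 6, -3, 6, -4, -4)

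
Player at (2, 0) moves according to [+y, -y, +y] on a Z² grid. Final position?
(2, 1)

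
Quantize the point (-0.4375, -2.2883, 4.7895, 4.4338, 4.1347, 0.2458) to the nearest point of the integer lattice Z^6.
(0, -2, 5, 4, 4, 0)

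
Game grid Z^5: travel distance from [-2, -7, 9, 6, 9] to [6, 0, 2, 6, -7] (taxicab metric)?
38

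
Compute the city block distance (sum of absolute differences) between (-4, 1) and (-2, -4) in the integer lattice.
7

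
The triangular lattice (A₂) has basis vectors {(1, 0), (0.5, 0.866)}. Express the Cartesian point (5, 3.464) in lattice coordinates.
3b₁ + 4b₂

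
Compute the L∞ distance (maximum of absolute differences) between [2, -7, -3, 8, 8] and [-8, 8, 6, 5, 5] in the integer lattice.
15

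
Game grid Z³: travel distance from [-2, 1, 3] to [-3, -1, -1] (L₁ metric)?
7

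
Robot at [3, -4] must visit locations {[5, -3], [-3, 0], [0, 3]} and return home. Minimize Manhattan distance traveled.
30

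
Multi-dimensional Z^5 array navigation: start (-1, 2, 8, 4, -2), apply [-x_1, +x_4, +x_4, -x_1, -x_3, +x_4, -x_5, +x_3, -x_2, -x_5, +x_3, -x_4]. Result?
(-3, 1, 9, 6, -4)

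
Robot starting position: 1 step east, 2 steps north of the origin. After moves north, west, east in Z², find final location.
(1, 3)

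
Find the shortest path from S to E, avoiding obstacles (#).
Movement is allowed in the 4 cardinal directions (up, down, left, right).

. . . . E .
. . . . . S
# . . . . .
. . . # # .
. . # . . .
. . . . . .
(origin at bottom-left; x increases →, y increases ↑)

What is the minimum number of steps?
2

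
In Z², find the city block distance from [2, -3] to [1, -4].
2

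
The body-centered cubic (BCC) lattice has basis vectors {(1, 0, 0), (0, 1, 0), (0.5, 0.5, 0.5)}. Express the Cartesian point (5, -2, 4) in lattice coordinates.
b₁ - 6b₂ + 8b₃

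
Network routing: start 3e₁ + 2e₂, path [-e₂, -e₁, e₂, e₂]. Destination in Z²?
(2, 3)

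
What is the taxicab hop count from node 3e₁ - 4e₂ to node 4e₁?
5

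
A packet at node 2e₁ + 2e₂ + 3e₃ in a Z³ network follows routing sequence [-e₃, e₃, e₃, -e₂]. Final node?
(2, 1, 4)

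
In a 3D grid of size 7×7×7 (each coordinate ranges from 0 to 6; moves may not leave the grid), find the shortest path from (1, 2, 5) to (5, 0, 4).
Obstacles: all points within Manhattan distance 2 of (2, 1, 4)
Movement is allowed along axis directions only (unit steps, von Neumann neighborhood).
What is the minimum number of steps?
9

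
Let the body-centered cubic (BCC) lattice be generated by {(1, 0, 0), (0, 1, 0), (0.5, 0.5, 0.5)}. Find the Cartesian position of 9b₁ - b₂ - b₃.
(8.5, -1.5, -0.5)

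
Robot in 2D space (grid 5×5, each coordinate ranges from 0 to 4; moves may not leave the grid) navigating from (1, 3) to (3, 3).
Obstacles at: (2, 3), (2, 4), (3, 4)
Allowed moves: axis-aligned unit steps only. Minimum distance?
4
(one shortest path: (1, 3) → (1, 2) → (2, 2) → (3, 2) → (3, 3))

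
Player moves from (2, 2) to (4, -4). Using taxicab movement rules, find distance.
8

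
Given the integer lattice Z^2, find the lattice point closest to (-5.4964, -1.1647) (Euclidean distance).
(-5, -1)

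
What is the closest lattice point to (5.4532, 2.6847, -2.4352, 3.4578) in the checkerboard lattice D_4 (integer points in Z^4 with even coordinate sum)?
(5, 3, -2, 4)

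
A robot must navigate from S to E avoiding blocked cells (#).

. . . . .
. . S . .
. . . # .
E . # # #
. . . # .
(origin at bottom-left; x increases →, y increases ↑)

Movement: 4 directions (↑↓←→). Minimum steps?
4
(one shortest path: (2, 3) → (1, 3) → (0, 3) → (0, 2) → (0, 1))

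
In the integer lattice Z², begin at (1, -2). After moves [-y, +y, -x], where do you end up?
(0, -2)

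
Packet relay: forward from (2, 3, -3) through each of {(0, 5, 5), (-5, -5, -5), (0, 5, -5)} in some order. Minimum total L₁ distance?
37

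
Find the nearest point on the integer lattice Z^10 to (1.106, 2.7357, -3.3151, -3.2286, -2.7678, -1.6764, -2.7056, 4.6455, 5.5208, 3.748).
(1, 3, -3, -3, -3, -2, -3, 5, 6, 4)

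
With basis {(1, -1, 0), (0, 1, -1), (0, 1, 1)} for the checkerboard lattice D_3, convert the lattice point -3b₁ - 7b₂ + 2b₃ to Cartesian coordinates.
(-3, -2, 9)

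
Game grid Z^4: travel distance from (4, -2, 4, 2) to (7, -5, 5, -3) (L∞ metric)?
5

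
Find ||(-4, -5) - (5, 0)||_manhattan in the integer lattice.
14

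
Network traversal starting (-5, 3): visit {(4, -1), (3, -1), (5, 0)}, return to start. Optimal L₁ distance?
28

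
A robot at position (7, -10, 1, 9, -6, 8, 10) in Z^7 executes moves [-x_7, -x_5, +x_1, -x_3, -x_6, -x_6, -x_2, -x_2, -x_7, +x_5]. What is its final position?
(8, -12, 0, 9, -6, 6, 8)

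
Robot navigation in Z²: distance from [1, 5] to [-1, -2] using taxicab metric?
9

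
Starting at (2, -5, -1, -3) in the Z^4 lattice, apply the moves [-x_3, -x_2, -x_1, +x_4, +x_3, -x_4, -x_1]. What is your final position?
(0, -6, -1, -3)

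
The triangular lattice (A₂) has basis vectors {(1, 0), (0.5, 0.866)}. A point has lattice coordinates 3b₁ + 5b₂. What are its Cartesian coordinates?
(5.5, 4.33)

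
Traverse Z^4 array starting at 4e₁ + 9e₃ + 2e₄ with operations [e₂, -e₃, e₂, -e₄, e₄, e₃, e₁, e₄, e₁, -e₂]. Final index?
(6, 1, 9, 3)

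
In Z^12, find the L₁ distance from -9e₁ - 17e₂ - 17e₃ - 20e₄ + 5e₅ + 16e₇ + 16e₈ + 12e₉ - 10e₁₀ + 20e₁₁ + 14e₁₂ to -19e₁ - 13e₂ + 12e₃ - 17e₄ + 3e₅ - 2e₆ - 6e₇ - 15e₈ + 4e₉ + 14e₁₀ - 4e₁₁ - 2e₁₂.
175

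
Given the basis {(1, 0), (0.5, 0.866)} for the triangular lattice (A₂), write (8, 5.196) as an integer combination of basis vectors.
5b₁ + 6b₂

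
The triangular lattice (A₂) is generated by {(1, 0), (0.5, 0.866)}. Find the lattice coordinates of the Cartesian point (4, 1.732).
3b₁ + 2b₂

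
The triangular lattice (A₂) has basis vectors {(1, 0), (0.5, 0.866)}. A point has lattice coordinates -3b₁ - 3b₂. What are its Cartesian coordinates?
(-4.5, -2.598)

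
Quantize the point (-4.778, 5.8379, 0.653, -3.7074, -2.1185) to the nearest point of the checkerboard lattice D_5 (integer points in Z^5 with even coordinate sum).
(-5, 6, 1, -4, -2)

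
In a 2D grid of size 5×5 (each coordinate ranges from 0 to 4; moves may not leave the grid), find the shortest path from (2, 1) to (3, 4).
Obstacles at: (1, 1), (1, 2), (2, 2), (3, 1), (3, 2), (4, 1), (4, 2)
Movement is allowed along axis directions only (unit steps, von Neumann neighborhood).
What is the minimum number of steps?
10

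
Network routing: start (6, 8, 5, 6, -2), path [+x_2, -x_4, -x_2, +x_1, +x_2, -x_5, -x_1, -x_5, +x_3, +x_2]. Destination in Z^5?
(6, 10, 6, 5, -4)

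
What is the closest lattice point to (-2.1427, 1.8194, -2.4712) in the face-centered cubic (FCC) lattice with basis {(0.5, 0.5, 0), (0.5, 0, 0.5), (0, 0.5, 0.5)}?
(-2, 1.5, -2.5)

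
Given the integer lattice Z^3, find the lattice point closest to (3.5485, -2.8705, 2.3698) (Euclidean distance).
(4, -3, 2)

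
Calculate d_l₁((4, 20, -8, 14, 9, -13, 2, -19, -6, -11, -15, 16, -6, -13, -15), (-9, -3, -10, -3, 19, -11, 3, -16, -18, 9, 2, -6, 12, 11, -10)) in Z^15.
189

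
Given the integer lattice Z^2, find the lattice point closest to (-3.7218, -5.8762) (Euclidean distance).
(-4, -6)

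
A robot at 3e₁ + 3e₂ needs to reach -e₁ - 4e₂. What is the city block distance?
11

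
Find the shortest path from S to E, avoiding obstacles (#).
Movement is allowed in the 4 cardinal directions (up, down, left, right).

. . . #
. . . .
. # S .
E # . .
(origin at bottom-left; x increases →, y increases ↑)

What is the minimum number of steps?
5
(one shortest path: (2, 1) → (2, 2) → (1, 2) → (0, 2) → (0, 1) → (0, 0))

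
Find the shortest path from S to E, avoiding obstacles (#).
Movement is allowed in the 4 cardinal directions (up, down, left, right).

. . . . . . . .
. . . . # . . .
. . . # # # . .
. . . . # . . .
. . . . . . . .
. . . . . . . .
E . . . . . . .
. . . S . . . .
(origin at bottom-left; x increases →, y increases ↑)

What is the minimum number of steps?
4
(one shortest path: (3, 0) → (2, 0) → (1, 0) → (0, 0) → (0, 1))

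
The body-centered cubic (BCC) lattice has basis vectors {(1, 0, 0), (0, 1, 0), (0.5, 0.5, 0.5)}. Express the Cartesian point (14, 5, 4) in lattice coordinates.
10b₁ + b₂ + 8b₃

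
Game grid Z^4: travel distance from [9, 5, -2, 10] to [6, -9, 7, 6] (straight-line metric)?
17.3781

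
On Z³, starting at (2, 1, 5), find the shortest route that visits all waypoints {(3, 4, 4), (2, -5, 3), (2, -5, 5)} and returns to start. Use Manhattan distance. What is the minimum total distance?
24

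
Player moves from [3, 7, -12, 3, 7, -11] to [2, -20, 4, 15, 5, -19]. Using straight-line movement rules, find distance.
34.6121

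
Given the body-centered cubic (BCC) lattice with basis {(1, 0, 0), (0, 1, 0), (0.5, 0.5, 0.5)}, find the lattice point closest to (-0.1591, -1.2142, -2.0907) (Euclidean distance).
(0, -1, -2)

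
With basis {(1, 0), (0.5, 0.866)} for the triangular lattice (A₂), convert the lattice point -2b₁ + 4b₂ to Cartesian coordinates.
(0, 3.464)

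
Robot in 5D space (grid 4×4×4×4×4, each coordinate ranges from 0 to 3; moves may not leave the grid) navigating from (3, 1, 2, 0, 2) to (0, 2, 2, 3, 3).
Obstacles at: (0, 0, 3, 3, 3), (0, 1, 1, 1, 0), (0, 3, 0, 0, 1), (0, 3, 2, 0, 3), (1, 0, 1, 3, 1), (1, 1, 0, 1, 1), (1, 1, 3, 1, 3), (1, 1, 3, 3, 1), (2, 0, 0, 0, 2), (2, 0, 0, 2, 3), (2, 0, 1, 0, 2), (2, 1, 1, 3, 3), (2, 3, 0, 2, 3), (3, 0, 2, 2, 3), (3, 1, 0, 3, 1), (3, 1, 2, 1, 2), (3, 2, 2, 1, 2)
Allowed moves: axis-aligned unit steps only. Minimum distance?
8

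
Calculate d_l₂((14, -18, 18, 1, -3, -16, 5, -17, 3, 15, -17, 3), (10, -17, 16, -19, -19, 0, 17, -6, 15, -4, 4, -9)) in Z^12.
47.833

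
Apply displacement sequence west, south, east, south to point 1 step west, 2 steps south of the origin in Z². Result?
(-1, -4)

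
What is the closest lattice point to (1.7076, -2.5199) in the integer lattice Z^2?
(2, -3)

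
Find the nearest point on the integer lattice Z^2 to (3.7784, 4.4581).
(4, 4)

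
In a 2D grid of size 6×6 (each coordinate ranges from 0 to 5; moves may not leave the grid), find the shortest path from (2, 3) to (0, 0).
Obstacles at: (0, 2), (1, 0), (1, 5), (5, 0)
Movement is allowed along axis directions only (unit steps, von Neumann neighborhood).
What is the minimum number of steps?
5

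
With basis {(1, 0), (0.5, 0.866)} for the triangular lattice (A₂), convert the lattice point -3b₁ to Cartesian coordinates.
(-3, 0)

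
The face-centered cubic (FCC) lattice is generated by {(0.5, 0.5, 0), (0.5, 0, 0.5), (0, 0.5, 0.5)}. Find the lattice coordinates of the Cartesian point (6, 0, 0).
6b₁ + 6b₂ - 6b₃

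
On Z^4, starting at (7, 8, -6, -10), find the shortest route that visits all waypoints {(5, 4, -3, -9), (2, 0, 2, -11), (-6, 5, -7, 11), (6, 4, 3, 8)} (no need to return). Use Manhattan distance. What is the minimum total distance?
78
(one optimal route: (7, 8, -6, -10) → (5, 4, -3, -9) → (2, 0, 2, -11) → (6, 4, 3, 8) → (-6, 5, -7, 11))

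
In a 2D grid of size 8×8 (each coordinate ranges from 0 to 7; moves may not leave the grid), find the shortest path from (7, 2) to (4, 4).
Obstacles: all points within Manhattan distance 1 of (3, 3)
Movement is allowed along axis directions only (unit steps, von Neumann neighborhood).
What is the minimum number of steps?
5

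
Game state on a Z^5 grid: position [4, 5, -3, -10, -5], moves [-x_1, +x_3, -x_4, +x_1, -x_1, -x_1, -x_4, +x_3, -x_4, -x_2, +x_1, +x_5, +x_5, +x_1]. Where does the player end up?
(4, 4, -1, -13, -3)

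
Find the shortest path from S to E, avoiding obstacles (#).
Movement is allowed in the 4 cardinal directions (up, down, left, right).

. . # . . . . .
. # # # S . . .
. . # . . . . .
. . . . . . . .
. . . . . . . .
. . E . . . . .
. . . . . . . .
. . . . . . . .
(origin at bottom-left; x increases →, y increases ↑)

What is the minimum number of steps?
6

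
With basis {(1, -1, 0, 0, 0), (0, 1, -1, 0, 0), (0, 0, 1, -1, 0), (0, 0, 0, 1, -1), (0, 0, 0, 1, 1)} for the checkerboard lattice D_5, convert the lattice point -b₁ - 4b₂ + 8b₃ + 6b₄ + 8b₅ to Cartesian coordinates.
(-1, -3, 12, 6, 2)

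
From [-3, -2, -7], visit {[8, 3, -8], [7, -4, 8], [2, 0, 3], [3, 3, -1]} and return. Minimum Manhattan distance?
78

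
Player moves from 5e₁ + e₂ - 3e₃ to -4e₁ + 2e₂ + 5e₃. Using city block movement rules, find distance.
18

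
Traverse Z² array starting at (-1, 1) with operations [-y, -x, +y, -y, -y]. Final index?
(-2, -1)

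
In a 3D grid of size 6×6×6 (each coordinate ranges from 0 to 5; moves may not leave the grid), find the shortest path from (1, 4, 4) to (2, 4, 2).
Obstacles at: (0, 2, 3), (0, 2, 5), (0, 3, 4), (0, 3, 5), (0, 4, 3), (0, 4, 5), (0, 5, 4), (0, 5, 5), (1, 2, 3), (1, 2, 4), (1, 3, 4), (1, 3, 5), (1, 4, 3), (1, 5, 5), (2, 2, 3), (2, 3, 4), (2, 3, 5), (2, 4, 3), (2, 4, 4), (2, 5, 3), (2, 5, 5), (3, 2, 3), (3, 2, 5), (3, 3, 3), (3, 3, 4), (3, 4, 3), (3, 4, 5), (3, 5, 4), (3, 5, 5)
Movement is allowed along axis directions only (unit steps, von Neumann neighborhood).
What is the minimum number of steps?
5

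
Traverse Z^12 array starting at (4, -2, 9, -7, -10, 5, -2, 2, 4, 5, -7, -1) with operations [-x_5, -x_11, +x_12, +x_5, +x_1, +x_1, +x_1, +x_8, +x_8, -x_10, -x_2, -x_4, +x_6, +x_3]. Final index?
(7, -3, 10, -8, -10, 6, -2, 4, 4, 4, -8, 0)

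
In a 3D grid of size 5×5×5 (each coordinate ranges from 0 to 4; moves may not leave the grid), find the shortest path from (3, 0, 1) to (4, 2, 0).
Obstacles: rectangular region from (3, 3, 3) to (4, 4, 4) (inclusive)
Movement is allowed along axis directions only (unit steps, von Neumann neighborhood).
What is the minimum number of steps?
4
(one shortest path: (3, 0, 1) → (4, 0, 1) → (4, 1, 1) → (4, 2, 1) → (4, 2, 0))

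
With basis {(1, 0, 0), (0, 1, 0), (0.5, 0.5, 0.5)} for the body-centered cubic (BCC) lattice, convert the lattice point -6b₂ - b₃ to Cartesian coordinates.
(-0.5, -6.5, -0.5)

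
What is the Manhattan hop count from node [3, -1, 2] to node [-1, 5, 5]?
13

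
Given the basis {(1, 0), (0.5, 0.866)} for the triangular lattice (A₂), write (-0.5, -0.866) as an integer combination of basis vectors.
-b₂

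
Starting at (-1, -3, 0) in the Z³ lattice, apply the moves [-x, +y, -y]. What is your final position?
(-2, -3, 0)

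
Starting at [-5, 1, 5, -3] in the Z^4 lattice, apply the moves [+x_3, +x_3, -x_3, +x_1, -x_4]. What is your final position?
(-4, 1, 6, -4)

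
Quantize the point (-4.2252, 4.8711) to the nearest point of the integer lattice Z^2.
(-4, 5)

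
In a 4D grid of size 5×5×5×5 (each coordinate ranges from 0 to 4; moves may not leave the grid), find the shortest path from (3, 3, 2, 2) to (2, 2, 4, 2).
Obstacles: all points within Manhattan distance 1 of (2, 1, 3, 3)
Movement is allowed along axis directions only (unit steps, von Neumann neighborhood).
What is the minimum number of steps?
4
(one shortest path: (3, 3, 2, 2) → (2, 3, 2, 2) → (2, 2, 2, 2) → (2, 2, 3, 2) → (2, 2, 4, 2))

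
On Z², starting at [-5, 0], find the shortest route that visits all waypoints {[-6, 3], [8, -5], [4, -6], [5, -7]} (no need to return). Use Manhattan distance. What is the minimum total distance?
30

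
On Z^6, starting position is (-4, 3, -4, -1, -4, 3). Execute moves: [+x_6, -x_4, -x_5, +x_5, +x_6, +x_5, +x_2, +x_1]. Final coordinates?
(-3, 4, -4, -2, -3, 5)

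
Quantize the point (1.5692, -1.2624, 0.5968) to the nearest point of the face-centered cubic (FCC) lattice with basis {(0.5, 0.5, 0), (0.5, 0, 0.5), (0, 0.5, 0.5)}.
(1.5, -1, 0.5)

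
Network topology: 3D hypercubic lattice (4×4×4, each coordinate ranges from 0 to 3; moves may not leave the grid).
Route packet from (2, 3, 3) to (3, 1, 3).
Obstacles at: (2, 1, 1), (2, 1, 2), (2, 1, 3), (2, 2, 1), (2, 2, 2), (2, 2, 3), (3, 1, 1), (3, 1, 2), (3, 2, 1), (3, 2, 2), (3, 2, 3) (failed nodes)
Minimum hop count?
7
(one shortest path: (2, 3, 3) → (1, 3, 3) → (1, 2, 3) → (1, 1, 3) → (1, 0, 3) → (2, 0, 3) → (3, 0, 3) → (3, 1, 3))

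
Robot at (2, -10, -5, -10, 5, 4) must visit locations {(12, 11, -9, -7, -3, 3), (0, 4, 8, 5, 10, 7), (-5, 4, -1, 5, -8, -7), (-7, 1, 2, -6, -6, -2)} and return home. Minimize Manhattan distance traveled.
220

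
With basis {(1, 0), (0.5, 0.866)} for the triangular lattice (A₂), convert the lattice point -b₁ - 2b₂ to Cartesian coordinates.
(-2, -1.732)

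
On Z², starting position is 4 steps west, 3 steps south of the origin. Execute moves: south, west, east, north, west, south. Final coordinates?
(-5, -4)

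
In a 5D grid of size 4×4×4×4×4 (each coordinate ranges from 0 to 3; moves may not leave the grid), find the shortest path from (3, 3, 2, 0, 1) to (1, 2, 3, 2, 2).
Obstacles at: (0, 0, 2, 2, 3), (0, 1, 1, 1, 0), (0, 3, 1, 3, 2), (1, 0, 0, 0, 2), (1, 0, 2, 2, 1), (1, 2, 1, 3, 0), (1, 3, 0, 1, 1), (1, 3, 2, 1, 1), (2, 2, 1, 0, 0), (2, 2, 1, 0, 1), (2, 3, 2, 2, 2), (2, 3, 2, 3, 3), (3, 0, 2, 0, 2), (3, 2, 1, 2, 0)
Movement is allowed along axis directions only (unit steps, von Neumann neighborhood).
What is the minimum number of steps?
7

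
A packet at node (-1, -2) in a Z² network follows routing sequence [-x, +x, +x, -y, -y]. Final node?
(0, -4)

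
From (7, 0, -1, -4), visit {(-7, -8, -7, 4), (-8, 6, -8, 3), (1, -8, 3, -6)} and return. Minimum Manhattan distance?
100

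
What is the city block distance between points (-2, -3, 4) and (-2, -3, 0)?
4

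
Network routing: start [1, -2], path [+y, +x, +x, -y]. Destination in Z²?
(3, -2)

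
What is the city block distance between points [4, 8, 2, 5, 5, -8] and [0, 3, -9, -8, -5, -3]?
48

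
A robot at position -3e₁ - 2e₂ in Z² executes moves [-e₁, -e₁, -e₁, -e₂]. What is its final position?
(-6, -3)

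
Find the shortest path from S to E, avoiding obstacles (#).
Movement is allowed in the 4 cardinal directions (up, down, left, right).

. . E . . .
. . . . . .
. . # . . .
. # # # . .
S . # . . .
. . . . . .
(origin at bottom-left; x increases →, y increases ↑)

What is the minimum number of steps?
6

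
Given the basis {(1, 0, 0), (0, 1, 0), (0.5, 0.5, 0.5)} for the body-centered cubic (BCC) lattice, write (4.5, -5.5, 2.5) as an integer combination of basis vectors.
2b₁ - 8b₂ + 5b₃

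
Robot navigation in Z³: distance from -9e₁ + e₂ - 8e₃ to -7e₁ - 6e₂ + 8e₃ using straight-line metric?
17.5784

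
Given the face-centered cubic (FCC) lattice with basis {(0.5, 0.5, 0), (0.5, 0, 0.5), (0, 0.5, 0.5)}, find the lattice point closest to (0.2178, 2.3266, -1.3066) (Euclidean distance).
(0, 2.5, -1.5)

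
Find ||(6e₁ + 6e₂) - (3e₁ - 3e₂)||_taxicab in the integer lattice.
12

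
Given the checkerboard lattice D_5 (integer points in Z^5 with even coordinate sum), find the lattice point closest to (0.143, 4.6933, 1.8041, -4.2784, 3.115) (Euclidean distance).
(0, 5, 2, -4, 3)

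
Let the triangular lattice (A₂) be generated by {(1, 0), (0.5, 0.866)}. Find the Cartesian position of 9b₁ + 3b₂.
(10.5, 2.598)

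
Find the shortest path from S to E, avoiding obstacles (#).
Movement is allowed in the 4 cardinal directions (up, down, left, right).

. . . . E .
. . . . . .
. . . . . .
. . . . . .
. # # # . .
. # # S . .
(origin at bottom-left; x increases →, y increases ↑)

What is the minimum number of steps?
6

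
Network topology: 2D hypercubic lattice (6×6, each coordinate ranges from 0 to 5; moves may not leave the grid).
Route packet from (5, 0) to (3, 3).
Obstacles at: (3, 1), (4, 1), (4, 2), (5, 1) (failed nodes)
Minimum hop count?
7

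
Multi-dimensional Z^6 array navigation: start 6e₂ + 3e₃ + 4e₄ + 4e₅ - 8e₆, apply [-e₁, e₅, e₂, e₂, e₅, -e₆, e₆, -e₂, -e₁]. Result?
(-2, 7, 3, 4, 6, -8)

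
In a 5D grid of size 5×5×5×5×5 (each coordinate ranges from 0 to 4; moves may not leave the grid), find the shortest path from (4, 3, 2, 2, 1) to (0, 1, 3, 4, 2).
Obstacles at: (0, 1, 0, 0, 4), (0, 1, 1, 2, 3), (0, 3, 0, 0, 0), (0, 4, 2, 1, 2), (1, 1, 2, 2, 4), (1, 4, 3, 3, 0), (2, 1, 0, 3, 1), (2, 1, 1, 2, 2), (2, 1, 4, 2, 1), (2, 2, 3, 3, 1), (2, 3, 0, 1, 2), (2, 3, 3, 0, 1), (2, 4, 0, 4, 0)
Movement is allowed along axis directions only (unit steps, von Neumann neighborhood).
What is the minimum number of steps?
10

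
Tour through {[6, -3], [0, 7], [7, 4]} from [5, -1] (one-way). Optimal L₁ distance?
21
(one optimal route: (5, -1) → (6, -3) → (7, 4) → (0, 7))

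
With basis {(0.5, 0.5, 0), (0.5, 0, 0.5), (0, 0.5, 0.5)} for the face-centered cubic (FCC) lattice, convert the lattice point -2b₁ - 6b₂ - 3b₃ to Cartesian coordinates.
(-4, -2.5, -4.5)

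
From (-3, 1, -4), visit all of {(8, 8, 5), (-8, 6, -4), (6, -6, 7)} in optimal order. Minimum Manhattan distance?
55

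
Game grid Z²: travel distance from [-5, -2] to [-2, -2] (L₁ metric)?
3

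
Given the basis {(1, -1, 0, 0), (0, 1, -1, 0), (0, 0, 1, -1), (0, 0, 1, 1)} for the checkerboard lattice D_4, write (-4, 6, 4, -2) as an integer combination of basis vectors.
-4b₁ + 2b₂ + 4b₃ + 2b₄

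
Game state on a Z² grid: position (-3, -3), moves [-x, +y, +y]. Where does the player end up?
(-4, -1)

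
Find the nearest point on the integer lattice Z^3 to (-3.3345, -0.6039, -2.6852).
(-3, -1, -3)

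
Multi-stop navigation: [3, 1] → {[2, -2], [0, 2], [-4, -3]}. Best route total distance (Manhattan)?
17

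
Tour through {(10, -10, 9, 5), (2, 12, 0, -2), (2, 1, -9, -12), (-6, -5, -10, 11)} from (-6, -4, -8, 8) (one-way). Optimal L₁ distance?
120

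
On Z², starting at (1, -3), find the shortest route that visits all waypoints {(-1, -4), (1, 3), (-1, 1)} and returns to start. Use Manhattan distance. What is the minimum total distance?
18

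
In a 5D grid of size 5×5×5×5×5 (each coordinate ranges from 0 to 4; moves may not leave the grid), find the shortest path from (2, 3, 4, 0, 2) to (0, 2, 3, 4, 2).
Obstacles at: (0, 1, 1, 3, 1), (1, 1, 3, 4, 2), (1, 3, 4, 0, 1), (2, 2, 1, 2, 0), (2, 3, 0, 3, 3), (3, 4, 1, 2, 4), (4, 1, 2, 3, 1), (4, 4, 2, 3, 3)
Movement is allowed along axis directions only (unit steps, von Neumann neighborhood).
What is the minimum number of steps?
8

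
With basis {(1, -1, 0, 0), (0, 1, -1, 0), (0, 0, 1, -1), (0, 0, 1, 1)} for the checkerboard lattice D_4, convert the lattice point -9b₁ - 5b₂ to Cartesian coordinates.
(-9, 4, 5, 0)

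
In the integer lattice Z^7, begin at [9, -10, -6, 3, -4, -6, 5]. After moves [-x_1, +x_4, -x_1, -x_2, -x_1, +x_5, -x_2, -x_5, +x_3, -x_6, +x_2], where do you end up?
(6, -11, -5, 4, -4, -7, 5)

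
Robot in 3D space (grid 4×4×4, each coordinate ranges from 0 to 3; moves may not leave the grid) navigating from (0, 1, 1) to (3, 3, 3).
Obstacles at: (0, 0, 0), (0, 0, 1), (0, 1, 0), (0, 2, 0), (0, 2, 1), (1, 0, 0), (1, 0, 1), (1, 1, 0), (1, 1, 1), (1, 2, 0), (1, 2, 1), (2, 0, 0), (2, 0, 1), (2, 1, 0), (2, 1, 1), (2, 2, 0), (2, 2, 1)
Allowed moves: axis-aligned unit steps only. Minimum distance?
7
(one shortest path: (0, 1, 1) → (0, 1, 2) → (1, 1, 2) → (2, 1, 2) → (3, 1, 2) → (3, 2, 2) → (3, 3, 2) → (3, 3, 3))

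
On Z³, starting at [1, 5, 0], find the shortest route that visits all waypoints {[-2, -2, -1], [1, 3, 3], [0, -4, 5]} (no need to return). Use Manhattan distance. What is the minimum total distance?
25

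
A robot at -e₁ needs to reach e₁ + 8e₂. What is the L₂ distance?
8.24621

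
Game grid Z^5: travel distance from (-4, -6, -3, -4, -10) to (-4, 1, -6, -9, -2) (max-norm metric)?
8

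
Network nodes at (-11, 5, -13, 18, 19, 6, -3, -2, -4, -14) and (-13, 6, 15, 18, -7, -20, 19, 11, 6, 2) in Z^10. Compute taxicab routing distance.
144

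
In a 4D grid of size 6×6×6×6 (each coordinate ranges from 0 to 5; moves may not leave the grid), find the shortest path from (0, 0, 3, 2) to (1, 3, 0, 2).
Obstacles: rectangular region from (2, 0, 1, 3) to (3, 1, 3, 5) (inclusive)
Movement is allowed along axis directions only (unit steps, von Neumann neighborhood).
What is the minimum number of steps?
7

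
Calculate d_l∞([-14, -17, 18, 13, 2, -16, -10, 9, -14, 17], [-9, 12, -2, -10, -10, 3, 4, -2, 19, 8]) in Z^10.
33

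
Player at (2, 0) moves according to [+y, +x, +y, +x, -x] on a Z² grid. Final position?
(3, 2)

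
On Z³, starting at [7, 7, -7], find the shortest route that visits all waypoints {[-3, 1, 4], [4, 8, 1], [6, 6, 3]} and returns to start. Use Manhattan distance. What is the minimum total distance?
56
(one optimal route: (7, 7, -7) → (4, 8, 1) → (-3, 1, 4) → (6, 6, 3) → (7, 7, -7))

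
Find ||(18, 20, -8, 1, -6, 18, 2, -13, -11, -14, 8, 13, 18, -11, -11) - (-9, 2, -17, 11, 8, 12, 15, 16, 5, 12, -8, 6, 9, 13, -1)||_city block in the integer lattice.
234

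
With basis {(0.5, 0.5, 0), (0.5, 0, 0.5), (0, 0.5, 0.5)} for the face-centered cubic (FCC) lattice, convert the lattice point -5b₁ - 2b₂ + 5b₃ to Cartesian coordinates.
(-3.5, 0, 1.5)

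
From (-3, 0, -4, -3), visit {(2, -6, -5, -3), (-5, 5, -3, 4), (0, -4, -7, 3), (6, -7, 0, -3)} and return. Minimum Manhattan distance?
76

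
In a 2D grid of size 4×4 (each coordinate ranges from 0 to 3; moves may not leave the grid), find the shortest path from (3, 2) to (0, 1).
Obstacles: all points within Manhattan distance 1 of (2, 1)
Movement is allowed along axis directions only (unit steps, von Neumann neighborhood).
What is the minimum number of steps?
6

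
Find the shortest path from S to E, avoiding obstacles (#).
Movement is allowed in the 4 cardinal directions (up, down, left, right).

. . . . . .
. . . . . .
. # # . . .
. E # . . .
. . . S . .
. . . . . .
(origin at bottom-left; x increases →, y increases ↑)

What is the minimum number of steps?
3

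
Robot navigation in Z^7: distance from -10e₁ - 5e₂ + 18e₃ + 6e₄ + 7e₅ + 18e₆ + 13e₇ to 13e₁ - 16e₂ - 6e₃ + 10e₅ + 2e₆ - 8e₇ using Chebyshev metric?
24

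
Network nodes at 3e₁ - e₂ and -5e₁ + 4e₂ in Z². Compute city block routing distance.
13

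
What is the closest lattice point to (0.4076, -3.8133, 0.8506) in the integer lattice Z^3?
(0, -4, 1)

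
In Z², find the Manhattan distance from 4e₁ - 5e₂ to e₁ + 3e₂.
11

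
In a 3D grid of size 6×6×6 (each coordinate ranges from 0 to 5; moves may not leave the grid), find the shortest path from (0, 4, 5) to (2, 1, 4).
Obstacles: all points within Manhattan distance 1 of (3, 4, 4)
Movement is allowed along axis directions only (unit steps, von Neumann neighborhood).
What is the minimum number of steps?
6
(one shortest path: (0, 4, 5) → (1, 4, 5) → (2, 4, 5) → (2, 3, 5) → (2, 2, 5) → (2, 1, 5) → (2, 1, 4))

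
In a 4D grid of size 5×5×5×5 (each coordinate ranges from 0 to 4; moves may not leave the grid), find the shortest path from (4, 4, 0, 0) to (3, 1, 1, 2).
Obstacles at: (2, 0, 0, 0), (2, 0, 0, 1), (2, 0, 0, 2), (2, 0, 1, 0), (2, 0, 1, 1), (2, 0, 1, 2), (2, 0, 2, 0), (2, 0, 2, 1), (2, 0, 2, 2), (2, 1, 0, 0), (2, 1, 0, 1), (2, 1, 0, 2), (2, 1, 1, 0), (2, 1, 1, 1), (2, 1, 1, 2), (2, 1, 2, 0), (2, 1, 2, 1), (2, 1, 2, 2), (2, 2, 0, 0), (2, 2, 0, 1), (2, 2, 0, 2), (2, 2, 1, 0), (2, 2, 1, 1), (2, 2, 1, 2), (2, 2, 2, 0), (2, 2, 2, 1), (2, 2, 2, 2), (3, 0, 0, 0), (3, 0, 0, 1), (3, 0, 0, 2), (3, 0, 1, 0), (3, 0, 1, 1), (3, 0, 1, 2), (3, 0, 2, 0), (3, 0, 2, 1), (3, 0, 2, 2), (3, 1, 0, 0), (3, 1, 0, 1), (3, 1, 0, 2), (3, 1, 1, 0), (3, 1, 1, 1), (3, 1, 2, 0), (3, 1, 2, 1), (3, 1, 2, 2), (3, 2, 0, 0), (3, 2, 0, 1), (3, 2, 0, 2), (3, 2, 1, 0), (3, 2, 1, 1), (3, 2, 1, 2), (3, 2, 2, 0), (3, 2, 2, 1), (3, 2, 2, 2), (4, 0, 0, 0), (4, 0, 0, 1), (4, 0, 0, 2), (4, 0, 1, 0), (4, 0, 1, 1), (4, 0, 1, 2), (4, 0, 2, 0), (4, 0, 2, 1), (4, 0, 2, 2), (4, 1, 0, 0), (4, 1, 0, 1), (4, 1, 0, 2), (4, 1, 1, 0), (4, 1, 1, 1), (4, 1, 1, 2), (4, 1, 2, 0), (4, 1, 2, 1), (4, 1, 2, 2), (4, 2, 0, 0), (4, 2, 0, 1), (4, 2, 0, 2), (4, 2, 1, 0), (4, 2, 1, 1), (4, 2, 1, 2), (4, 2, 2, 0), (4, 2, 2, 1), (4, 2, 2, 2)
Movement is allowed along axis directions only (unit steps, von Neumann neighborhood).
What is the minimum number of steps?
9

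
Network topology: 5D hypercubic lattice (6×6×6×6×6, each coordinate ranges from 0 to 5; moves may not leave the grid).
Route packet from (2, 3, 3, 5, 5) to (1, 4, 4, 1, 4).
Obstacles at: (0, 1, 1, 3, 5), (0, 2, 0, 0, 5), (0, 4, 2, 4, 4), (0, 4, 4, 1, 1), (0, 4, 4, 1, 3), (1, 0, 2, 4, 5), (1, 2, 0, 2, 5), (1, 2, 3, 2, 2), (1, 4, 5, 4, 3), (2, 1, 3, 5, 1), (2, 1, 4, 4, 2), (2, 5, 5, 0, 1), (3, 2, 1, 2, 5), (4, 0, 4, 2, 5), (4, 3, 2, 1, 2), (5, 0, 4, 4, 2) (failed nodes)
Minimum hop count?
8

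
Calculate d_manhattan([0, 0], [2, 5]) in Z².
7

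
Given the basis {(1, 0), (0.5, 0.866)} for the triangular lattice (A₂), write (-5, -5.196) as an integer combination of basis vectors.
-2b₁ - 6b₂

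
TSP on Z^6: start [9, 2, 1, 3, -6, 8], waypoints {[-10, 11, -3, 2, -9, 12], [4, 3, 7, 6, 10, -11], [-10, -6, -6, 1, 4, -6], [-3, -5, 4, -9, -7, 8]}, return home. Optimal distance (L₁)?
236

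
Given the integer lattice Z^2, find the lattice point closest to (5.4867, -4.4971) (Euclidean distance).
(5, -4)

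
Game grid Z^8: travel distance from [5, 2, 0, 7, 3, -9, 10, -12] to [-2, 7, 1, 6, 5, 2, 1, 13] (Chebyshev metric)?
25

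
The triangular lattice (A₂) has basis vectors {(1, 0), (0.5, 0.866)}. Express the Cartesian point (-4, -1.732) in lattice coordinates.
-3b₁ - 2b₂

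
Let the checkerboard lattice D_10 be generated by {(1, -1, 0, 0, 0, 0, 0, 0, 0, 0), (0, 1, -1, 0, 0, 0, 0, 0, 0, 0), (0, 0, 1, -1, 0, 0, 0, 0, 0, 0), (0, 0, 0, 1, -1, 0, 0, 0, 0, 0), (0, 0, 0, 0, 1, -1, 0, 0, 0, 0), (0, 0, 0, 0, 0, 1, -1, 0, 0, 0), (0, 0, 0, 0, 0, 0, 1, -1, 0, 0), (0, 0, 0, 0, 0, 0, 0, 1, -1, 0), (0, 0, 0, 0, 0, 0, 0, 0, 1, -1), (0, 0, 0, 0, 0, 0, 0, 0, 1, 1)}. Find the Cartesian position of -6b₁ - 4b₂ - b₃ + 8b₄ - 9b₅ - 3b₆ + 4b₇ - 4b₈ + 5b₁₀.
(-6, 2, 3, 9, -17, 6, 7, -8, 9, 5)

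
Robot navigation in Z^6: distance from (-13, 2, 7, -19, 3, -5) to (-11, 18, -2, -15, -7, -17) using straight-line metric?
24.5153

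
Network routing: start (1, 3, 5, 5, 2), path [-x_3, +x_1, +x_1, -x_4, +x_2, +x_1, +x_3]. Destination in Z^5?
(4, 4, 5, 4, 2)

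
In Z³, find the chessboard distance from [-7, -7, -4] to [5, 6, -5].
13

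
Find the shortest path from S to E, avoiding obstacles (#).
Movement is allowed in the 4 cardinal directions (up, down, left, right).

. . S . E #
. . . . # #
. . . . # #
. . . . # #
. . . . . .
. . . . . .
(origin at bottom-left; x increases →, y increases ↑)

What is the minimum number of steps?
2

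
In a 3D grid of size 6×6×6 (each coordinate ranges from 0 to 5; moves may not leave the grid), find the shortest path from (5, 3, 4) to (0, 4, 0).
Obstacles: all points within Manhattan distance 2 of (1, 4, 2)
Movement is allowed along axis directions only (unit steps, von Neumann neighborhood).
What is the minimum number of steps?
10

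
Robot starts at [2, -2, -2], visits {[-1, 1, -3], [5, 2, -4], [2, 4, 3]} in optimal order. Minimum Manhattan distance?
27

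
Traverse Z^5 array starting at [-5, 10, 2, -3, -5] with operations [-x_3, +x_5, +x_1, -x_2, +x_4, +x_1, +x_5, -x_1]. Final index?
(-4, 9, 1, -2, -3)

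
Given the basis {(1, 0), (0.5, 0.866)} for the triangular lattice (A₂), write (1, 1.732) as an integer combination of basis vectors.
2b₂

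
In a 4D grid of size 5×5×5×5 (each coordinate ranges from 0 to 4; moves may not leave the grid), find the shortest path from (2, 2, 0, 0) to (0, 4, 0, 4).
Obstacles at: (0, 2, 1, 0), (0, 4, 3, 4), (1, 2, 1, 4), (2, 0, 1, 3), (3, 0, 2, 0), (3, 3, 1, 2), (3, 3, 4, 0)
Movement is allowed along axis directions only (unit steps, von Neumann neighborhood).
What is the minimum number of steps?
8
(one shortest path: (2, 2, 0, 0) → (1, 2, 0, 0) → (0, 2, 0, 0) → (0, 3, 0, 0) → (0, 4, 0, 0) → (0, 4, 0, 1) → (0, 4, 0, 2) → (0, 4, 0, 3) → (0, 4, 0, 4))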